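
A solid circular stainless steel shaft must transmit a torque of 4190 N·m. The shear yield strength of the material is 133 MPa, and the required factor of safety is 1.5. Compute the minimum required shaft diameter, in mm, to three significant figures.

Allowable shear stress τ_allow = 133/1.5 = 88.67 MPa.
For a solid shaft τ = 16T/(πd³), so d³ = 16T/(π τ_allow) = 16×4190000/(π×88.67) = 240700 mm³.
d = (240700)^(1/3) = 62.20 mm.

d = 62.2 mm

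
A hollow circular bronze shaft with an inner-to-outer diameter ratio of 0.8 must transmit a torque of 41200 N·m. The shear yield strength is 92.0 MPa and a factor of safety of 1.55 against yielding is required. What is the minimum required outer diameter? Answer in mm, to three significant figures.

d_o = 182 mm

τ_allow = 92.0/1.55 = 59.35 MPa.
For a hollow shaft τ = 16T/[πd_o³(1−k⁴)] with k = 0.8, so 1−k⁴ = 0.5904.
d_o³ = 16T/[π τ_allow (1−k⁴)] = 16×4.1200×10^7/(π×59.35×0.5904) = 5.988×10^6 mm³.
d_o = 181.6 mm.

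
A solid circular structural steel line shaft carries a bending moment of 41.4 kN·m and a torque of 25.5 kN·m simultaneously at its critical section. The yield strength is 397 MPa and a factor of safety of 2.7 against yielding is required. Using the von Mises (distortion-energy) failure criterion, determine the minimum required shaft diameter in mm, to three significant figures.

d = 148 mm

σ_allow = σ_y/n = 397/2.7 = 147.0 MPa.
For a solid shaft σ_b = 32M/(πd³) and τ = 16T/(πd³), so the von Mises stress is σ' = (16/πd³)·√(4M²+3T²).
√(4M²+3T²) = √(4×(4.140×10^7)² + 3×(2.550×10^7)²) = 9.384×10^7 N·mm.
d³ = 16×9.384×10^7/(π×147.0) = 3.250×10^6 mm³.
d = 148.1 mm.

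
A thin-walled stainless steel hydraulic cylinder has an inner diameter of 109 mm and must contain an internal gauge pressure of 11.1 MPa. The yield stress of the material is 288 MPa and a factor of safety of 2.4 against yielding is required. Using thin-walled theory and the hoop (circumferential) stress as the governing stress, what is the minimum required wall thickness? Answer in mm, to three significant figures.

σ_allow = 288/2.4 = 120.0 MPa.
Hoop stress σ_h = pD/(2t), so t = pD/(2σ_allow) = 11.1×109/(2×120.0) = 5.041 mm.

t = 5.04 mm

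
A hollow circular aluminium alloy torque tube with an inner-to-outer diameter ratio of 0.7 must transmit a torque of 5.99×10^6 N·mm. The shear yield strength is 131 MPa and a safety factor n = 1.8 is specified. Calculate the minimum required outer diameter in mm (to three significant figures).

τ_allow = 131/1.8 = 72.78 MPa.
For a hollow shaft τ = 16T/[πd_o³(1−k⁴)] with k = 0.7, so 1−k⁴ = 0.7599.
d_o³ = 16T/[π τ_allow (1−k⁴)] = 16×5990000/(π×72.78×0.7599) = 551600 mm³.
d_o = 82.01 mm.

d_o = 82.0 mm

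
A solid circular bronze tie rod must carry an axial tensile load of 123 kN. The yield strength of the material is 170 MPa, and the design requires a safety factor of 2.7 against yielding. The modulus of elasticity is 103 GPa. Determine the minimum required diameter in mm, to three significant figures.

Allowable stress σ_allow = 170/2.7 = 62.96 MPa.
Required area A = F/σ_allow = 123000/62.96 = 1954 mm².
A = πd²/4 → d = √(4A/π) = 49.87 mm.

d = 49.9 mm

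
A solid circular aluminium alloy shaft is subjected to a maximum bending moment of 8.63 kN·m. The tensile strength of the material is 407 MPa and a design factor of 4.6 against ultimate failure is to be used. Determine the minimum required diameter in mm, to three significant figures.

d = 99.8 mm

σ_allow = 407/4.6 = 88.48 MPa.
For a solid circular section σ = 32M/(πd³), so d³ = 32M/(π σ_allow) = 32×8630000/(π×88.48) = 993500 mm³.
d = 99.78 mm.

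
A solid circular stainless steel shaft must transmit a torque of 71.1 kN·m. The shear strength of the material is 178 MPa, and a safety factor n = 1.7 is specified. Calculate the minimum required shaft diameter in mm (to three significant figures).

d = 151 mm

Allowable shear stress τ_allow = 178/1.7 = 104.7 MPa.
For a solid shaft τ = 16T/(πd³), so d³ = 16T/(π τ_allow) = 16×7.1100×10^7/(π×104.7) = 3.458×10^6 mm³.
d = (3.458×10^6)^(1/3) = 151.2 mm.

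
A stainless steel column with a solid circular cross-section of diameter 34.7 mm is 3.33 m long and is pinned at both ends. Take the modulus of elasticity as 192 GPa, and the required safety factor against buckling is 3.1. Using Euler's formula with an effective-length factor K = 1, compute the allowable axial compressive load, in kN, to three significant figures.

I = πd⁴/64 = π×34.7⁴/64 = 71170 mm⁴.
Effective length L_e = KL = 1×3.33 m = 3330 mm.
Euler critical load P_cr = π²EI/L_e² = π²×192000×71170/3330² = 12160 N.
P_allow = P_cr/n = 12160/3.1 = 3923 N.

P_allow = 3.92 kN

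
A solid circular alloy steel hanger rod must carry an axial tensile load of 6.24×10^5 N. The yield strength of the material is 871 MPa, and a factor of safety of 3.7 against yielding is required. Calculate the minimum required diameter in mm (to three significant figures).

d = 58.1 mm

Allowable stress σ_allow = 871/3.7 = 235.4 MPa.
Required area A = F/σ_allow = 624000/235.4 = 2651 mm².
A = πd²/4 → d = √(4A/π) = 58.10 mm.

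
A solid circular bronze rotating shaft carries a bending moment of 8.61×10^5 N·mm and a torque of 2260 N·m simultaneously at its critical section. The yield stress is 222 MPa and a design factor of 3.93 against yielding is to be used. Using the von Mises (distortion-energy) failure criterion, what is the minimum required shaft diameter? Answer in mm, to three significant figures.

d = 72.8 mm

σ_allow = σ_y/n = 222/3.93 = 56.49 MPa.
For a solid shaft σ_b = 32M/(πd³) and τ = 16T/(πd³), so the von Mises stress is σ' = (16/πd³)·√(4M²+3T²).
√(4M²+3T²) = √(4×(861000)² + 3×(2.260×10^6)²) = 4.276×10^6 N·mm.
d³ = 16×4.276×10^6/(π×56.49) = 385600 mm³.
d = 72.78 mm.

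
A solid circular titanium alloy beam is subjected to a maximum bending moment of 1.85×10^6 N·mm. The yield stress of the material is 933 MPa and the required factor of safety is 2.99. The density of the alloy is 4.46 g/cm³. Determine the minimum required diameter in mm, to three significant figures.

σ_allow = 933/2.99 = 312.0 MPa.
For a solid circular section σ = 32M/(πd³), so d³ = 32M/(π σ_allow) = 32×1850000/(π×312.0) = 60390 mm³.
d = 39.23 mm.

d = 39.2 mm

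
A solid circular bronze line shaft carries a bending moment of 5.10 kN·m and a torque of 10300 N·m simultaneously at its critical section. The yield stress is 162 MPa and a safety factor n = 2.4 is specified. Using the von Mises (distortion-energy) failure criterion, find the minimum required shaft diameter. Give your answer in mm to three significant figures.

σ_allow = σ_y/n = 162/2.4 = 67.50 MPa.
For a solid shaft σ_b = 32M/(πd³) and τ = 16T/(πd³), so the von Mises stress is σ' = (16/πd³)·√(4M²+3T²).
√(4M²+3T²) = √(4×(5.100×10^6)² + 3×(1.030×10^7)²) = 2.055×10^7 N·mm.
d³ = 16×2.055×10^7/(π×67.50) = 1.551×10^6 mm³.
d = 115.7 mm.

d = 116 mm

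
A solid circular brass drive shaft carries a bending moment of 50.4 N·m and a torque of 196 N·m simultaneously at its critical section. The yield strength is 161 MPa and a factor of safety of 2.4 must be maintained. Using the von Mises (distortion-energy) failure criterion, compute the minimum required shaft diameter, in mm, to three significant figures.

σ_allow = σ_y/n = 161/2.4 = 67.08 MPa.
For a solid shaft σ_b = 32M/(πd³) and τ = 16T/(πd³), so the von Mises stress is σ' = (16/πd³)·√(4M²+3T²).
√(4M²+3T²) = √(4×(50400)² + 3×(196000)²) = 354100 N·mm.
d³ = 16×354100/(π×67.08) = 26890 mm³.
d = 29.96 mm.

d = 30.0 mm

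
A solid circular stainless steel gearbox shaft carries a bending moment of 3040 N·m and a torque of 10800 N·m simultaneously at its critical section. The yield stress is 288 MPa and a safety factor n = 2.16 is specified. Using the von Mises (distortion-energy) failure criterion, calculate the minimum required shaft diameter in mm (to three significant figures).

d = 90.9 mm

σ_allow = σ_y/n = 288/2.16 = 133.3 MPa.
For a solid shaft σ_b = 32M/(πd³) and τ = 16T/(πd³), so the von Mises stress is σ' = (16/πd³)·√(4M²+3T²).
√(4M²+3T²) = √(4×(3.040×10^6)² + 3×(1.080×10^7)²) = 1.967×10^7 N·mm.
d³ = 16×1.967×10^7/(π×133.3) = 751300 mm³.
d = 90.91 mm.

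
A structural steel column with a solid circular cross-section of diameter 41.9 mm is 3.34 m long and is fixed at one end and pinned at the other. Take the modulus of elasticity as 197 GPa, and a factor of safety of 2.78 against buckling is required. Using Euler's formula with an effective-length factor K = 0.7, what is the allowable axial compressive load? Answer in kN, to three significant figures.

I = πd⁴/64 = π×41.9⁴/64 = 151300 mm⁴.
Effective length L_e = KL = 0.7×3.34 m = 2338 mm.
Euler critical load P_cr = π²EI/L_e² = π²×197000×151300/2338² = 53810 N.
P_allow = P_cr/n = 53810/2.78 = 19360 N.

P_allow = 19.4 kN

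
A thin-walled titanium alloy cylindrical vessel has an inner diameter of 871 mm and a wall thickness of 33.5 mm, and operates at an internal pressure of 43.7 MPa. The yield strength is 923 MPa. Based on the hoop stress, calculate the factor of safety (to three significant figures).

σ_h = pD/(2t) = 43.7×871/(2×33.5) = 568.1 MPa.
n = 923/568.1 = 1.625.

n = 1.62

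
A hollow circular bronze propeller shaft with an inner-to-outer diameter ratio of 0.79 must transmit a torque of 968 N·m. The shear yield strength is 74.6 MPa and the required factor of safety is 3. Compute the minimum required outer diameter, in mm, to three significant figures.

τ_allow = 74.6/3 = 24.87 MPa.
For a hollow shaft τ = 16T/[πd_o³(1−k⁴)] with k = 0.79, so 1−k⁴ = 0.6105.
d_o³ = 16T/[π τ_allow (1−k⁴)] = 16×968000/(π×24.87×0.6105) = 324700 mm³.
d_o = 68.74 mm.

d_o = 68.7 mm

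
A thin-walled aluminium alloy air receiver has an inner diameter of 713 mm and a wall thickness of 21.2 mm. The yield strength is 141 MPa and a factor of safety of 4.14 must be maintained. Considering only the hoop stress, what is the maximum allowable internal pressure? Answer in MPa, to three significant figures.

σ_allow = 141/4.14 = 34.06 MPa.
σ_h = pD/(2t) → p_allow = 2σ_allow t/D = 2×34.06×21.2/713 = 2.025 MPa.

p_allow = 2.03 MPa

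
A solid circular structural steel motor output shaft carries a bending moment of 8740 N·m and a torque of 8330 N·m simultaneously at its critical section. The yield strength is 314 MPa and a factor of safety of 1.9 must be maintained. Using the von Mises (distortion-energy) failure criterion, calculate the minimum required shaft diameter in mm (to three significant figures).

σ_allow = σ_y/n = 314/1.9 = 165.3 MPa.
For a solid shaft σ_b = 32M/(πd³) and τ = 16T/(πd³), so the von Mises stress is σ' = (16/πd³)·√(4M²+3T²).
√(4M²+3T²) = √(4×(8.740×10^6)² + 3×(8.330×10^6)²) = 2.267×10^7 N·mm.
d³ = 16×2.267×10^7/(π×165.3) = 698500 mm³.
d = 88.73 mm.

d = 88.7 mm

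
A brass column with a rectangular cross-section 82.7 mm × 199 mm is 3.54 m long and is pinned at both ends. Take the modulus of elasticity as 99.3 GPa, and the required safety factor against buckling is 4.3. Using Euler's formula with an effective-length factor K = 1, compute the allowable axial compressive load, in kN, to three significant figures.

Buckling occurs about the weak axis: I_min = h·b³/12 = 199×82.7³/12 = 9.380×10^6 mm⁴ (b = 82.7 mm is the smaller dimension).
Effective length L_e = KL = 1×3.54 m = 3540 mm.
Euler critical load P_cr = π²EI/L_e² = π²×99300×9.380×10^6/3540² = 733600 N.
P_allow = P_cr/n = 733600/4.3 = 170600 N.

P_allow = 171 kN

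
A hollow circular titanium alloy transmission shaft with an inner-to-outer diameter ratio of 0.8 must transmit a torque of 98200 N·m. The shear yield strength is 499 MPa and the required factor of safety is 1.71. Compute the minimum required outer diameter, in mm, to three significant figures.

τ_allow = 499/1.71 = 291.8 MPa.
For a hollow shaft τ = 16T/[πd_o³(1−k⁴)] with k = 0.8, so 1−k⁴ = 0.5904.
d_o³ = 16T/[π τ_allow (1−k⁴)] = 16×9.8200×10^7/(π×291.8×0.5904) = 2.903×10^6 mm³.
d_o = 142.7 mm.

d_o = 143 mm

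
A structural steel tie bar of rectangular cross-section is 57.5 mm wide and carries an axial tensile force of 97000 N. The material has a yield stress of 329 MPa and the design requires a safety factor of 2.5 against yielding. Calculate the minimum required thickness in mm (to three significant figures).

σ_allow = 329/2.5 = 131.6 MPa.
Required area A = F/σ_allow = 97000/131.6 = 737.1 mm².
t = A/w = 737.1/57.5 = 12.82 mm.

t = 12.8 mm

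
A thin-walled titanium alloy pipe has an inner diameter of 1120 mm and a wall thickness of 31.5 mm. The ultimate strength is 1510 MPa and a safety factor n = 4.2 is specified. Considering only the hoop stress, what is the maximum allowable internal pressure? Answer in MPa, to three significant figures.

σ_allow = 1510/4.2 = 359.5 MPa.
σ_h = pD/(2t) → p_allow = 2σ_allow t/D = 2×359.5×31.5/1120 = 20.22 MPa.

p_allow = 20.2 MPa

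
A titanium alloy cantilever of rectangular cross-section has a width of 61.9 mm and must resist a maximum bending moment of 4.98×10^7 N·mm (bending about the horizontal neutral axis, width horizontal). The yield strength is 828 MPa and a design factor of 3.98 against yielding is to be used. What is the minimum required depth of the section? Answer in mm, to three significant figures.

h = 152 mm

σ_allow = 828/3.98 = 208.0 MPa.
For a rectangular section σ = 6M/(bh²), so h² = 6M/(b σ_allow) = 6×4.9800×10^7/(61.9×208.0) = 23200 mm².
h = 152.3 mm.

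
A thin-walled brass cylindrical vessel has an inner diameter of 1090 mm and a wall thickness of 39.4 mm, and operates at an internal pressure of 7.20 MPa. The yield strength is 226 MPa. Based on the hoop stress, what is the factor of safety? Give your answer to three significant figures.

n = 2.27

σ_h = pD/(2t) = 7.20×1090/(2×39.4) = 99.59 MPa.
n = 226/99.59 = 2.269.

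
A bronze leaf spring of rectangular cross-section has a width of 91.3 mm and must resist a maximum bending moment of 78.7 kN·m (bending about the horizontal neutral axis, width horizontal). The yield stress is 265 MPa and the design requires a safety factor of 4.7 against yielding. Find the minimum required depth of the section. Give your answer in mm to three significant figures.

σ_allow = 265/4.7 = 56.38 MPa.
For a rectangular section σ = 6M/(bh²), so h² = 6M/(b σ_allow) = 6×7.8700×10^7/(91.3×56.38) = 91730 mm².
h = 302.9 mm.

h = 303 mm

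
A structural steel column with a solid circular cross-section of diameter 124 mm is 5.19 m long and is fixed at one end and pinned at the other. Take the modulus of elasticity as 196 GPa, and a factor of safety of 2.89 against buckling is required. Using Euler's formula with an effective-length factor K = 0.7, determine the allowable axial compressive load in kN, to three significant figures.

P_allow = 589 kN

I = πd⁴/64 = π×124⁴/64 = 1.161×10^7 mm⁴.
Effective length L_e = KL = 0.7×5.19 m = 3633 mm.
Euler critical load P_cr = π²EI/L_e² = π²×196000×1.161×10^7/3633² = 1.701×10^6 N.
P_allow = P_cr/n = 1.701×10^6/2.89 = 588600 N.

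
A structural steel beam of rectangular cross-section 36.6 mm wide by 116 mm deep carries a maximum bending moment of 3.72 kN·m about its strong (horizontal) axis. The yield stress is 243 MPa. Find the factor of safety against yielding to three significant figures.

n = 5.36

Section modulus S = bh²/6 = 36.6×116²/6 = 82080 mm³.
σ = M/S = 3720000/82080 = 45.32 MPa.
n = 243/45.32 = 5.362.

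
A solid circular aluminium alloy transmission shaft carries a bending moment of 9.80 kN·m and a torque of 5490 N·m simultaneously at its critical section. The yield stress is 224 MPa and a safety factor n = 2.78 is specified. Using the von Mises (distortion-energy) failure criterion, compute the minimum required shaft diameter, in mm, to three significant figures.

d = 111 mm

σ_allow = σ_y/n = 224/2.78 = 80.58 MPa.
For a solid shaft σ_b = 32M/(πd³) and τ = 16T/(πd³), so the von Mises stress is σ' = (16/πd³)·√(4M²+3T²).
√(4M²+3T²) = √(4×(9.800×10^6)² + 3×(5.490×10^6)²) = 2.178×10^7 N·mm.
d³ = 16×2.178×10^7/(π×80.58) = 1.377×10^6 mm³.
d = 111.3 mm.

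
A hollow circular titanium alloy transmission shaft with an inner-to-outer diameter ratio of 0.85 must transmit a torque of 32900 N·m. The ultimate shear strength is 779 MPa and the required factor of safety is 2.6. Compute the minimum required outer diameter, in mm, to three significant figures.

d_o = 105 mm

τ_allow = 779/2.6 = 299.6 MPa.
For a hollow shaft τ = 16T/[πd_o³(1−k⁴)] with k = 0.85, so 1−k⁴ = 0.4780.
d_o³ = 16T/[π τ_allow (1−k⁴)] = 16×3.2900×10^7/(π×299.6×0.4780) = 1.170×10^6 mm³.
d_o = 105.4 mm.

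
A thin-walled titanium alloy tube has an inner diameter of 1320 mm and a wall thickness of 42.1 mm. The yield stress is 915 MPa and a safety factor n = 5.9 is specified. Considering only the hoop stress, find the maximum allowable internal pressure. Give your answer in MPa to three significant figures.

p_allow = 9.89 MPa

σ_allow = 915/5.9 = 155.1 MPa.
σ_h = pD/(2t) → p_allow = 2σ_allow t/D = 2×155.1×42.1/1320 = 9.893 MPa.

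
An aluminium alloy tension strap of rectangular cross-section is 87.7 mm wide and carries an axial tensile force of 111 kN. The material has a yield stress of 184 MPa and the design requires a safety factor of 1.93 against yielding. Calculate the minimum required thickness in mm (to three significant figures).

t = 13.3 mm

σ_allow = 184/1.93 = 95.34 MPa.
Required area A = F/σ_allow = 111000/95.34 = 1164 mm².
t = A/w = 1164/87.7 = 13.28 mm.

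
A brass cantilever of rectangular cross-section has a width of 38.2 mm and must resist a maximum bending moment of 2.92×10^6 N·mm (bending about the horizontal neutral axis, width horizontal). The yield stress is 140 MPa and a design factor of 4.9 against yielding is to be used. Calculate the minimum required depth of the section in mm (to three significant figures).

h = 127 mm

σ_allow = 140/4.9 = 28.57 MPa.
For a rectangular section σ = 6M/(bh²), so h² = 6M/(b σ_allow) = 6×2920000/(38.2×28.57) = 16050 mm².
h = 126.7 mm.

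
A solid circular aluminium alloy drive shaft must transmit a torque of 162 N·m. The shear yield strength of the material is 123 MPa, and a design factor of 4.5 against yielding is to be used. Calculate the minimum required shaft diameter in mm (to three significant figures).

Allowable shear stress τ_allow = 123/4.5 = 27.33 MPa.
For a solid shaft τ = 16T/(πd³), so d³ = 16T/(π τ_allow) = 16×162000/(π×27.33) = 30190 mm³.
d = (30190)^(1/3) = 31.14 mm.

d = 31.1 mm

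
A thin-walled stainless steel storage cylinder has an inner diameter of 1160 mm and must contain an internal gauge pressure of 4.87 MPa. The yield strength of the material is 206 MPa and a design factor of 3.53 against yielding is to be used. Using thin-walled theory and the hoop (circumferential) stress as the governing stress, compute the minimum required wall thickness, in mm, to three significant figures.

σ_allow = 206/3.53 = 58.36 MPa.
Hoop stress σ_h = pD/(2t), so t = pD/(2σ_allow) = 4.87×1160/(2×58.36) = 48.40 mm.

t = 48.4 mm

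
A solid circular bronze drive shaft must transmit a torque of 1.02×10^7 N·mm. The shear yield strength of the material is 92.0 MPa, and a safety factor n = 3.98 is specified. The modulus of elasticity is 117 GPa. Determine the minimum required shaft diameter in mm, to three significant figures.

Allowable shear stress τ_allow = 92.0/3.98 = 23.12 MPa.
For a solid shaft τ = 16T/(πd³), so d³ = 16T/(π τ_allow) = 16×1.0200×10^7/(π×23.12) = 2.247×10^6 mm³.
d = (2.247×10^6)^(1/3) = 131.0 mm.

d = 131 mm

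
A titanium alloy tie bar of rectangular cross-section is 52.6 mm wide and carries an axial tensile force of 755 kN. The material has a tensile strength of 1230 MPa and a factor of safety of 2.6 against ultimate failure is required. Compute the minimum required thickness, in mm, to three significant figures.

σ_allow = 1230/2.6 = 473.1 MPa.
Required area A = F/σ_allow = 755000/473.1 = 1596 mm².
t = A/w = 1596/52.6 = 30.34 mm.

t = 30.3 mm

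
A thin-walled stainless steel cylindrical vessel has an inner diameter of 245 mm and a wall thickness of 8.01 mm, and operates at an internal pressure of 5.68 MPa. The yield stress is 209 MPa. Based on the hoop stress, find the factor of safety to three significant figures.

n = 2.41

σ_h = pD/(2t) = 5.68×245/(2×8.01) = 86.87 MPa.
n = 209/86.87 = 2.406.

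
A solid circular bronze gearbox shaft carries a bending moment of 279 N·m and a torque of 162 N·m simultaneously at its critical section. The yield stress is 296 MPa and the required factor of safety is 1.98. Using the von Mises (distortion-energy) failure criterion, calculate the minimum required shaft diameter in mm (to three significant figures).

d = 27.7 mm

σ_allow = σ_y/n = 296/1.98 = 149.5 MPa.
For a solid shaft σ_b = 32M/(πd³) and τ = 16T/(πd³), so the von Mises stress is σ' = (16/πd³)·√(4M²+3T²).
√(4M²+3T²) = √(4×(279000)² + 3×(162000)²) = 624600 N·mm.
d³ = 16×624600/(π×149.5) = 21280 mm³.
d = 27.71 mm.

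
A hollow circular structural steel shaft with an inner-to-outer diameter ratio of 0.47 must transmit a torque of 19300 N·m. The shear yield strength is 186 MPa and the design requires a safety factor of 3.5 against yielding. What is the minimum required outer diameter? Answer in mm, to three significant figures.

d_o = 125 mm

τ_allow = 186/3.5 = 53.14 MPa.
For a hollow shaft τ = 16T/[πd_o³(1−k⁴)] with k = 0.47, so 1−k⁴ = 0.9512.
d_o³ = 16T/[π τ_allow (1−k⁴)] = 16×1.9300×10^7/(π×53.14×0.9512) = 1.945×10^6 mm³.
d_o = 124.8 mm.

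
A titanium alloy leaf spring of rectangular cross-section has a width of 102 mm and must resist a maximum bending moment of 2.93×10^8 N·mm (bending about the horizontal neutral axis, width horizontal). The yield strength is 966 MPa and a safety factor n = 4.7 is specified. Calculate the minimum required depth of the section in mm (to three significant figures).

h = 290 mm

σ_allow = 966/4.7 = 205.5 MPa.
For a rectangular section σ = 6M/(bh²), so h² = 6M/(b σ_allow) = 6×2.9300×10^8/(102×205.5) = 83860 mm².
h = 289.6 mm.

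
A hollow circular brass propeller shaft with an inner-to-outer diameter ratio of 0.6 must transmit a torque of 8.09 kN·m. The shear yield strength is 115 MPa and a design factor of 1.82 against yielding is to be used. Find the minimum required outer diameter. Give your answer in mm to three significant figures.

d_o = 90.8 mm

τ_allow = 115/1.82 = 63.19 MPa.
For a hollow shaft τ = 16T/[πd_o³(1−k⁴)] with k = 0.6, so 1−k⁴ = 0.8704.
d_o³ = 16T/[π τ_allow (1−k⁴)] = 16×8090000/(π×63.19×0.8704) = 749200 mm³.
d_o = 90.82 mm.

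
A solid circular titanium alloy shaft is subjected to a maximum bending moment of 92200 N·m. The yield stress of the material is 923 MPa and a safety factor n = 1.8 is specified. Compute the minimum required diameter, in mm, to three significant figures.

σ_allow = 923/1.8 = 512.8 MPa.
For a solid circular section σ = 32M/(πd³), so d³ = 32M/(π σ_allow) = 32×9.2200×10^7/(π×512.8) = 1.831×10^6 mm³.
d = 122.3 mm.

d = 122 mm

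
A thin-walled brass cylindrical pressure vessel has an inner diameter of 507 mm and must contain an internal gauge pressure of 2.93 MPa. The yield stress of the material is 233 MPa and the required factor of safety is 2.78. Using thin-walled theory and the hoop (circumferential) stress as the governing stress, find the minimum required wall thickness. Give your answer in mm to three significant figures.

σ_allow = 233/2.78 = 83.81 MPa.
Hoop stress σ_h = pD/(2t), so t = pD/(2σ_allow) = 2.93×507/(2×83.81) = 8.862 mm.

t = 8.86 mm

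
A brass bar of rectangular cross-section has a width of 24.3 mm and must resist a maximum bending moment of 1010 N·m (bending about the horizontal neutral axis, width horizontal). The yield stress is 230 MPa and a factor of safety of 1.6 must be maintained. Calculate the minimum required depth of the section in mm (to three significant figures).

h = 41.7 mm

σ_allow = 230/1.6 = 143.8 MPa.
For a rectangular section σ = 6M/(bh²), so h² = 6M/(b σ_allow) = 6×1010000/(24.3×143.8) = 1735 mm².
h = 41.65 mm.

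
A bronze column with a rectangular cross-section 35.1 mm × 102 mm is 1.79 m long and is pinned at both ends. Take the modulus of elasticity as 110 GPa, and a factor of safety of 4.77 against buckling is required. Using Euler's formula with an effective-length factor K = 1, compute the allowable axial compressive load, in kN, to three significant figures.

Buckling occurs about the weak axis: I_min = h·b³/12 = 102×35.1³/12 = 367600 mm⁴ (b = 35.1 mm is the smaller dimension).
Effective length L_e = KL = 1×1.79 m = 1790 mm.
Euler critical load P_cr = π²EI/L_e² = π²×110000×367600/1790² = 124500 N.
P_allow = P_cr/n = 124500/4.77 = 26110 N.

P_allow = 26.1 kN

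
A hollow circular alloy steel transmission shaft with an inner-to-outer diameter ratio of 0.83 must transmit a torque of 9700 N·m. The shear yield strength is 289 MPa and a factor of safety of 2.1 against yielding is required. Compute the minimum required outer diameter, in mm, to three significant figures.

τ_allow = 289/2.1 = 137.6 MPa.
For a hollow shaft τ = 16T/[πd_o³(1−k⁴)] with k = 0.83, so 1−k⁴ = 0.5254.
d_o³ = 16T/[π τ_allow (1−k⁴)] = 16×9700000/(π×137.6×0.5254) = 683200 mm³.
d_o = 88.08 mm.

d_o = 88.1 mm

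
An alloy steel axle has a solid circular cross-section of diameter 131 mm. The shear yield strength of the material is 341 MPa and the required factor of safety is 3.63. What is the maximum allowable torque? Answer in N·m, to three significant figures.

τ_allow = 341/3.63 = 93.94 MPa.
For a solid shaft T_allow = τ_allow·πd³/16; πd³/16 = π×131³/16 = 441400 mm³.
T_allow = 93.94×441400 = 4.147×10^7 N·mm = 41470 N·m.

T_allow = 41500 N·m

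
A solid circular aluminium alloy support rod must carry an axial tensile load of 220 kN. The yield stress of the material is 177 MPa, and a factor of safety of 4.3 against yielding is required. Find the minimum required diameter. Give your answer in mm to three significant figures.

d = 82.5 mm

Allowable stress σ_allow = 177/4.3 = 41.16 MPa.
Required area A = F/σ_allow = 220000/41.16 = 5345 mm².
A = πd²/4 → d = √(4A/π) = 82.49 mm.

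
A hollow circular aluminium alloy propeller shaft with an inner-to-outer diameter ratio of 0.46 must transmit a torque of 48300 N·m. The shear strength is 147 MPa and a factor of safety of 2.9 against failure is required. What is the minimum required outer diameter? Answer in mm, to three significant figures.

τ_allow = 147/2.9 = 50.69 MPa.
For a hollow shaft τ = 16T/[πd_o³(1−k⁴)] with k = 0.46, so 1−k⁴ = 0.9552.
d_o³ = 16T/[π τ_allow (1−k⁴)] = 16×4.8300×10^7/(π×50.69×0.9552) = 5.080×10^6 mm³.
d_o = 171.9 mm.

d_o = 172 mm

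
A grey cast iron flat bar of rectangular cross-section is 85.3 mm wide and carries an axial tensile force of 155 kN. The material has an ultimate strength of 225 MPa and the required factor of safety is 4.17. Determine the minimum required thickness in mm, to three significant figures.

σ_allow = 225/4.17 = 53.96 MPa.
Required area A = F/σ_allow = 155000/53.96 = 2873 mm².
t = A/w = 2873/85.3 = 33.68 mm.

t = 33.7 mm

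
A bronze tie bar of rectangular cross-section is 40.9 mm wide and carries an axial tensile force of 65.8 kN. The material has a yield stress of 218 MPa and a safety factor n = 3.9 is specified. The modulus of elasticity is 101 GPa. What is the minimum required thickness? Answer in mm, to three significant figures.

σ_allow = 218/3.9 = 55.90 MPa.
Required area A = F/σ_allow = 65800/55.90 = 1177 mm².
t = A/w = 1177/40.9 = 28.78 mm.

t = 28.8 mm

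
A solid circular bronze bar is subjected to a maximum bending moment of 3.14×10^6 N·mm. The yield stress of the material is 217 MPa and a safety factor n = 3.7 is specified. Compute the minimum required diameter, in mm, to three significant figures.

d = 81.7 mm

σ_allow = 217/3.7 = 58.65 MPa.
For a solid circular section σ = 32M/(πd³), so d³ = 32M/(π σ_allow) = 32×3140000/(π×58.65) = 545300 mm³.
d = 81.70 mm.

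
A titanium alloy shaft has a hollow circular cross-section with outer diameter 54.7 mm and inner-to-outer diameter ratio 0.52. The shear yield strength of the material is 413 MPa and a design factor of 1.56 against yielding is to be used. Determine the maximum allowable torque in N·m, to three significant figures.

τ_allow = 413/1.56 = 264.7 MPa.
For a hollow shaft T_allow = τ_allow·πd_o³(1−k⁴)/16 with 1−k⁴ = 0.9269, so πd_o³(1−k⁴)/16 = 29790 mm³.
T_allow = 264.7×29790 = 7.886×10^6 N·mm = 7886 N·m.

T_allow = 7890 N·m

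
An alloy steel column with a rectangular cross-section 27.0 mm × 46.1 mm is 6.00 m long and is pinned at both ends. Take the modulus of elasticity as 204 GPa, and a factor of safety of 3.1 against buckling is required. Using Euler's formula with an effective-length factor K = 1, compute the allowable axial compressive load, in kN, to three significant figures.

P_allow = 1.36 kN

Buckling occurs about the weak axis: I_min = h·b³/12 = 46.1×27.0³/12 = 75620 mm⁴ (b = 27.0 mm is the smaller dimension).
Effective length L_e = KL = 1×6.00 m = 6000 mm.
Euler critical load P_cr = π²EI/L_e² = π²×204000×75620/6000² = 4229 N.
P_allow = P_cr/n = 4229/3.1 = 1364 N.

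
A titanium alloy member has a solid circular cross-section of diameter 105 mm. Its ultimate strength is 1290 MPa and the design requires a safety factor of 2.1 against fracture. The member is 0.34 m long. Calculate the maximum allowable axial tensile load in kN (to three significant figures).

F_allow = 5320 kN

σ_allow = 1290/2.1 = 614.3 MPa.
A = πd²/4 = π×105²/4 = 8659 mm².
F_allow = σ_allow × A = 614.3×8659 = 5.319×10^6 N.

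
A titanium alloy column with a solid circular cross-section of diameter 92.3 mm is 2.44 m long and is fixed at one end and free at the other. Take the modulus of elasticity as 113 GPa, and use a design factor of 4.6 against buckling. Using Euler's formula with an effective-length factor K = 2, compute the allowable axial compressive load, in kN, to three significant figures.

P_allow = 36.3 kN

I = πd⁴/64 = π×92.3⁴/64 = 3.563×10^6 mm⁴.
Effective length L_e = KL = 2×2.44 m = 4880 mm.
Euler critical load P_cr = π²EI/L_e² = π²×113000×3.563×10^6/4880² = 166800 N.
P_allow = P_cr/n = 166800/4.6 = 36270 N.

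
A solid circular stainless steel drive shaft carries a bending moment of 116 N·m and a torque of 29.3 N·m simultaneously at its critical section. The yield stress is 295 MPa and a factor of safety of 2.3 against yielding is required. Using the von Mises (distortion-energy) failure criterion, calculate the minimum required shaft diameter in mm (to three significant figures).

d = 21.1 mm

σ_allow = σ_y/n = 295/2.3 = 128.3 MPa.
For a solid shaft σ_b = 32M/(πd³) and τ = 16T/(πd³), so the von Mises stress is σ' = (16/πd³)·√(4M²+3T²).
√(4M²+3T²) = √(4×(116000)² + 3×(29300)²) = 237500 N·mm.
d³ = 16×237500/(π×128.3) = 9430 mm³.
d = 21.13 mm.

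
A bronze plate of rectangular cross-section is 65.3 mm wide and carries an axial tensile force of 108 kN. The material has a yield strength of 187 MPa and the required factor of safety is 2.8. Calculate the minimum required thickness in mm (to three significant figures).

t = 24.8 mm

σ_allow = 187/2.8 = 66.79 MPa.
Required area A = F/σ_allow = 108000/66.79 = 1617 mm².
t = A/w = 1617/65.3 = 24.76 mm.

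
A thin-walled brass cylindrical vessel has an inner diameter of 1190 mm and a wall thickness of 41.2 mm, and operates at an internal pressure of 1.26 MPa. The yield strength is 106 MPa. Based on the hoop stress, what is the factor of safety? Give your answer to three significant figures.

σ_h = pD/(2t) = 1.26×1190/(2×41.2) = 18.20 MPa.
n = 106/18.20 = 5.825.

n = 5.83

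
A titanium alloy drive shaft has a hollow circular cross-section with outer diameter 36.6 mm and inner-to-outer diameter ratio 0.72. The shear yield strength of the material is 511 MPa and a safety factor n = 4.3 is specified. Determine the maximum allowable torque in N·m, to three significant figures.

T_allow = 837 N·m

τ_allow = 511/4.3 = 118.8 MPa.
For a hollow shaft T_allow = τ_allow·πd_o³(1−k⁴)/16 with 1−k⁴ = 0.7313, so πd_o³(1−k⁴)/16 = 7040 mm³.
T_allow = 118.8×7040 = 836600 N·mm = 836.6 N·m.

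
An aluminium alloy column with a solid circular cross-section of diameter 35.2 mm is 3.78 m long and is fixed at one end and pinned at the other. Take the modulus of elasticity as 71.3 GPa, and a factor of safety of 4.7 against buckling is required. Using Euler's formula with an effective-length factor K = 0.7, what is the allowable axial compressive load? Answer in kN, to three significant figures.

I = πd⁴/64 = π×35.2⁴/64 = 75360 mm⁴.
Effective length L_e = KL = 0.7×3.78 m = 2646 mm.
Euler critical load P_cr = π²EI/L_e² = π²×71300×75360/2646² = 7574 N.
P_allow = P_cr/n = 7574/4.7 = 1612 N.

P_allow = 1.61 kN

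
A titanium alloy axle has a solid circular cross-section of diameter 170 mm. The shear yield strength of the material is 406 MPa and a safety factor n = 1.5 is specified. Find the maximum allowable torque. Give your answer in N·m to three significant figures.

T_allow = 2.61×10^5 N·m

τ_allow = 406/1.5 = 270.7 MPa.
For a solid shaft T_allow = τ_allow·πd³/16; πd³/16 = π×170³/16 = 964700 mm³.
T_allow = 270.7×964700 = 2.611×10^8 N·mm = 261100 N·m.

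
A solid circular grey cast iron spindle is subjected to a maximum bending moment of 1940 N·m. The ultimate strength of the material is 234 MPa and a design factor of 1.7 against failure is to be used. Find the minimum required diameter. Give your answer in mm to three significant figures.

d = 52.4 mm

σ_allow = 234/1.7 = 137.6 MPa.
For a solid circular section σ = 32M/(πd³), so d³ = 32M/(π σ_allow) = 32×1940000/(π×137.6) = 143600 mm³.
d = 52.36 mm.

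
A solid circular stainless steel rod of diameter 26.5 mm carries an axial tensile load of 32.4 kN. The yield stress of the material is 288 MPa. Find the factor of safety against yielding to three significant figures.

A = πd²/4 = 551.5 mm².
σ = F/A = 32400/551.5 = 58.74 MPa.
n = 288/58.74 = 4.903.

n = 4.90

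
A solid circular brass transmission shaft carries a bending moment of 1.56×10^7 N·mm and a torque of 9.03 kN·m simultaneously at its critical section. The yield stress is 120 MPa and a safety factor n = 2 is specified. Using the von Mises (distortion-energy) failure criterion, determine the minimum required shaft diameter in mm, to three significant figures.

σ_allow = σ_y/n = 120/2 = 60.00 MPa.
For a solid shaft σ_b = 32M/(πd³) and τ = 16T/(πd³), so the von Mises stress is σ' = (16/πd³)·√(4M²+3T²).
√(4M²+3T²) = √(4×(1.560×10^7)² + 3×(9.030×10^6)²) = 3.490×10^7 N·mm.
d³ = 16×3.490×10^7/(π×60.00) = 2.962×10^6 mm³.
d = 143.6 mm.

d = 144 mm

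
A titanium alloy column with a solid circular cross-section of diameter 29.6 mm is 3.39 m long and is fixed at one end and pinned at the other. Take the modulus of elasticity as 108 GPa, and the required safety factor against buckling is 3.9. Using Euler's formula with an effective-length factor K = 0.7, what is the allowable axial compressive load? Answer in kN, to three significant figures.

P_allow = 1.83 kN

I = πd⁴/64 = π×29.6⁴/64 = 37680 mm⁴.
Effective length L_e = KL = 0.7×3.39 m = 2373 mm.
Euler critical load P_cr = π²EI/L_e² = π²×108000×37680/2373² = 7133 N.
P_allow = P_cr/n = 7133/3.9 = 1829 N.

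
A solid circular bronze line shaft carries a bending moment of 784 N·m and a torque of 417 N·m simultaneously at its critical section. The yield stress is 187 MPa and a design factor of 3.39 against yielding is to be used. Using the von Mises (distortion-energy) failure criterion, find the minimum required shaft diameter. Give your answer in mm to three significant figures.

σ_allow = σ_y/n = 187/3.39 = 55.16 MPa.
For a solid shaft σ_b = 32M/(πd³) and τ = 16T/(πd³), so the von Mises stress is σ' = (16/πd³)·√(4M²+3T²).
√(4M²+3T²) = √(4×(784000)² + 3×(417000)²) = 1.726×10^6 N·mm.
d³ = 16×1.726×10^6/(π×55.16) = 159400 mm³.
d = 54.22 mm.

d = 54.2 mm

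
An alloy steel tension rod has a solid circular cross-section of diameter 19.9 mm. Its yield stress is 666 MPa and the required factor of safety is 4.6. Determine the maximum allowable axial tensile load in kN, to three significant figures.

σ_allow = 666/4.6 = 144.8 MPa.
A = πd²/4 = π×19.9²/4 = 311.0 mm².
F_allow = σ_allow × A = 144.8×311.0 = 45030 N.

F_allow = 45.0 kN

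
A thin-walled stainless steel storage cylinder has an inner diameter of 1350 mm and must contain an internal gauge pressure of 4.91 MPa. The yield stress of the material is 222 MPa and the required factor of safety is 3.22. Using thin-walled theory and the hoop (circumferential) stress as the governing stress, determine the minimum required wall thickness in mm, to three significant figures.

t = 48.1 mm

σ_allow = 222/3.22 = 68.94 MPa.
Hoop stress σ_h = pD/(2t), so t = pD/(2σ_allow) = 4.91×1350/(2×68.94) = 48.07 mm.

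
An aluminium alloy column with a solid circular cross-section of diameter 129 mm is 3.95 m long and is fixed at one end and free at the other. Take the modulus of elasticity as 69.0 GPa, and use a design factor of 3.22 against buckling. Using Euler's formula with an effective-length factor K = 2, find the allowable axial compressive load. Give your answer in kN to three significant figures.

I = πd⁴/64 = π×129⁴/64 = 1.359×10^7 mm⁴.
Effective length L_e = KL = 2×3.95 m = 7900 mm.
Euler critical load P_cr = π²EI/L_e² = π²×69000×1.359×10^7/7900² = 148300 N.
P_allow = P_cr/n = 148300/3.22 = 46060 N.

P_allow = 46.1 kN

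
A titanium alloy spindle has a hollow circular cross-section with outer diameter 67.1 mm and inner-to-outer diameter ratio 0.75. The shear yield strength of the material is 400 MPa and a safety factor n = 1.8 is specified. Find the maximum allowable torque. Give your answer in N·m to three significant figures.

τ_allow = 400/1.8 = 222.2 MPa.
For a hollow shaft T_allow = τ_allow·πd_o³(1−k⁴)/16 with 1−k⁴ = 0.6836, so πd_o³(1−k⁴)/16 = 40550 mm³.
T_allow = 222.2×40550 = 9.011×10^6 N·mm = 9011 N·m.

T_allow = 9010 N·m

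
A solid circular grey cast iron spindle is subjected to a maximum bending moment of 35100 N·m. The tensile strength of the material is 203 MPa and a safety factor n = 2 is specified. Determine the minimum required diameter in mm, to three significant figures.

d = 152 mm

σ_allow = 203/2 = 101.5 MPa.
For a solid circular section σ = 32M/(πd³), so d³ = 32M/(π σ_allow) = 32×3.5100×10^7/(π×101.5) = 3.522×10^6 mm³.
d = 152.2 mm.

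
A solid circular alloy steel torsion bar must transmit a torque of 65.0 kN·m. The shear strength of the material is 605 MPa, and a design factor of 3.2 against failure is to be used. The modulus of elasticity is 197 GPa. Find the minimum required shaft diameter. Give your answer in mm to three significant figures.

d = 121 mm

Allowable shear stress τ_allow = 605/3.2 = 189.1 MPa.
For a solid shaft τ = 16T/(πd³), so d³ = 16T/(π τ_allow) = 16×6.5000×10^7/(π×189.1) = 1.751×10^6 mm³.
d = (1.751×10^6)^(1/3) = 120.5 mm.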